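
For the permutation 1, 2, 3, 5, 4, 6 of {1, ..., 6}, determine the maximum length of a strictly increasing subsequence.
5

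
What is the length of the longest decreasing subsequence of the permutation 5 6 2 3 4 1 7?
3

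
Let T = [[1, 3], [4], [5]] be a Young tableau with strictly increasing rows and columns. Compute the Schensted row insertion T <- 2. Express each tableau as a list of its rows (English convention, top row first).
In row 1, 2 replaces 3 (the leftmost entry greater than 2); 3 is bumped to row 2. In row 2, 3 replaces 4 (the leftmost entry greater than 3); 4 is bumped to row 3. In row 3, 4 replaces 5 (the leftmost entry greater than 4); 5 is bumped to row 4. 5 starts a new row 4. The new tableau is [[1, 2], [3], [4], [5]].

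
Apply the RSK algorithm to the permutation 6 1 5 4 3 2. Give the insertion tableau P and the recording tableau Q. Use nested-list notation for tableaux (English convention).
P = [[1, 2], [3], [4], [5], [6]], Q = [[1, 3], [2], [4], [5], [6]]

Insert each entry of the permutation into P by Schensted row insertion, recording in Q the position of each new cell.

Insert 6: appended to row 1. P = [[6]], Q = [[1]].
Insert 1: 1 bumps 6 from row 1; 6 starts row 2. P = [[1], [6]], Q = [[1], [2]].
Insert 5: appended to row 1. P = [[1, 5], [6]], Q = [[1, 3], [2]].
Insert 4: 4 bumps 5 from row 1; 5 bumps 6 from row 2; 6 starts row 3. P = [[1, 4], [5], [6]], Q = [[1, 3], [2], [4]].
Insert 3: 3 bumps 4 from row 1; 4 bumps 5 from row 2; 5 bumps 6 from row 3; 6 starts row 4. P = [[1, 3], [4], [5], [6]], Q = [[1, 3], [2], [4], [5]].
Insert 2: 2 bumps 3 from row 1; 3 bumps 4 from row 2; 4 bumps 5 from row 3; 5 bumps 6 from row 4; 6 starts row 5. P = [[1, 2], [3], [4], [5], [6]], Q = [[1, 3], [2], [4], [5], [6]].

So P = [[1, 2], [3], [4], [5], [6]], Q = [[1, 3], [2], [4], [5], [6]].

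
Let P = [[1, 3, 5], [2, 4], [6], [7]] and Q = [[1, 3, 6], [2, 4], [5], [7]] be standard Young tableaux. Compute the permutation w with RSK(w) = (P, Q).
2 1 7 6 4 5 3

Reverse the RSK construction: for i from n down to 1, find the cell of Q containing i, remove the entry at that cell from P, and reverse-bump it up through P; the value ejected from row 1 is w(i).

Step i=7: Q has 7 at row 4, column 1; remove 7 from row 4 of P and reverse-bump: 7 enters row 3 and ejects 6; 6 enters row 2 and ejects 4; 4 enters row 1 and ejects 3. So w(7) = 3. P is now [[1, 4, 5], [2, 6], [7]].
Step i=6: Q has 6 at row 1, column 3; remove that cell from P, ejecting 5. So w(6) = 5. P is now [[1, 4], [2, 6], [7]].
Step i=5: Q has 5 at row 3, column 1; remove 7 from row 3 of P and reverse-bump: 7 enters row 2 and ejects 6; 6 enters row 1 and ejects 4. So w(5) = 4. P is now [[1, 6], [2, 7]].
Step i=4: Q has 4 at row 2, column 2; remove 7 from row 2 of P and reverse-bump: 7 enters row 1 and ejects 6. So w(4) = 6. P is now [[1, 7], [2]].
Step i=3: Q has 3 at row 1, column 2; remove that cell from P, ejecting 7. So w(3) = 7. P is now [[1], [2]].
Step i=2: Q has 2 at row 2, column 1; remove 2 from row 2 of P and reverse-bump: 2 enters row 1 and ejects 1. So w(2) = 1. P is now [[2]].
Step i=1: Q has 1 at row 1, column 1; remove that cell from P, ejecting 2. So w(1) = 2. P is now [].

So w = 2 1 7 6 4 5 3.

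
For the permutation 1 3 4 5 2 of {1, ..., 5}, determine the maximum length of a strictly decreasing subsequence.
2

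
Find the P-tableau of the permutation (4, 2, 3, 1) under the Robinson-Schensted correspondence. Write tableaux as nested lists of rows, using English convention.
Insert 4: appended to row 1. P = [[4]].
Insert 2: 2 bumps 4 from row 1; 4 starts row 2. P = [[2], [4]].
Insert 3: appended to row 1. P = [[2, 3], [4]].
Insert 1: 1 bumps 2 from row 1; 2 bumps 4 from row 2; 4 starts row 3. P = [[1, 3], [2], [4]].

So P = [[1, 3], [2], [4]].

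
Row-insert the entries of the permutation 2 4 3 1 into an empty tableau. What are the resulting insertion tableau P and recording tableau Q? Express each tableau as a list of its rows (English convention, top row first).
P = [[1, 3], [2], [4]], Q = [[1, 2], [3], [4]]

Insert each entry of the permutation into P by Schensted row insertion, recording in Q the position of each new cell.

After inserting 2: P = [[2]].
After inserting 4: P = [[2, 4]].
After inserting 3: P = [[2, 3], [4]].
After inserting 1: P = [[1, 3], [2], [4]].

So P = [[1, 3], [2], [4]], Q = [[1, 2], [3], [4]].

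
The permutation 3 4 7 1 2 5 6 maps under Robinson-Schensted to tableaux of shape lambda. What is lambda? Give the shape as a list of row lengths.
[4, 3]

Row-insert each entry into an empty tableau.

After inserting 3: P = [[3]].
After inserting 4: P = [[3, 4]].
After inserting 7: P = [[3, 4, 7]].
After inserting 1: P = [[1, 4, 7], [3]].
After inserting 2: P = [[1, 2, 7], [3, 4]].
After inserting 5: P = [[1, 2, 5], [3, 4, 7]].
After inserting 6: P = [[1, 2, 5, 6], [3, 4, 7]].

The final insertion tableau P = [[1, 2, 5, 6], [3, 4, 7]] has shape [4, 3].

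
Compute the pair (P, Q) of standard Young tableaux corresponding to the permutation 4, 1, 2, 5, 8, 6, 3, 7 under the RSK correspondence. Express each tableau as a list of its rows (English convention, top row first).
P = [[1, 2, 3, 6, 7], [4, 5], [8]], Q = [[1, 3, 4, 5, 8], [2, 6], [7]]

Insert each entry of the permutation into P by Schensted row insertion, recording in Q the position of each new cell.

After inserting 4: P = [[4]].
After inserting 1: P = [[1], [4]].
After inserting 2: P = [[1, 2], [4]].
After inserting 5: P = [[1, 2, 5], [4]].
After inserting 8: P = [[1, 2, 5, 8], [4]].
After inserting 6: P = [[1, 2, 5, 6], [4, 8]].
After inserting 3: P = [[1, 2, 3, 6], [4, 5], [8]].
After inserting 7: P = [[1, 2, 3, 6, 7], [4, 5], [8]].

So P = [[1, 2, 3, 6, 7], [4, 5], [8]], Q = [[1, 3, 4, 5, 8], [2, 6], [7]].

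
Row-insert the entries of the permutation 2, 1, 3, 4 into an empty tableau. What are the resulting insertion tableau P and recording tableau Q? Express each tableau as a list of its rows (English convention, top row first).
Insert each entry of the permutation into P by Schensted row insertion, recording in Q the position of each new cell.

Insert 2: appended to row 1. P = [[2]].
Insert 1: 1 bumps 2 from row 1; 2 starts row 2. P = [[1], [2]].
Insert 3: appended to row 1. P = [[1, 3], [2]].
Insert 4: appended to row 1. P = [[1, 3, 4], [2]].

So P = [[1, 3, 4], [2]], Q = [[1, 3, 4], [2]].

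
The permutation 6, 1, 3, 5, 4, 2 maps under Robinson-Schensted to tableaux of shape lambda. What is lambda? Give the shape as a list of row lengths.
Row-insert each entry into an empty tableau.

After inserting 6: P = [[6]].
After inserting 1: P = [[1], [6]].
After inserting 3: P = [[1, 3], [6]].
After inserting 5: P = [[1, 3, 5], [6]].
After inserting 4: P = [[1, 3, 4], [5], [6]].
After inserting 2: P = [[1, 2, 4], [3], [5], [6]].

The final insertion tableau P = [[1, 2, 4], [3], [5], [6]] has shape [3, 1, 1, 1].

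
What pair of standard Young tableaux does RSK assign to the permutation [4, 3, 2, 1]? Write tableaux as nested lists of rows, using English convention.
Insert each entry of the permutation into P by Schensted row insertion, recording in Q the position of each new cell.

After inserting 4: P = [[4]].
After inserting 3: P = [[3], [4]].
After inserting 2: P = [[2], [3], [4]].
After inserting 1: P = [[1], [2], [3], [4]].

So P = [[1], [2], [3], [4]], Q = [[1], [2], [3], [4]].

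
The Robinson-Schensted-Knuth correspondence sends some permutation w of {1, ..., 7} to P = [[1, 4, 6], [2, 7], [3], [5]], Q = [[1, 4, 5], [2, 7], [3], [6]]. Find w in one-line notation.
Reverse the RSK construction: for i from n down to 1, find the cell of Q containing i, remove the entry at that cell from P, and reverse-bump it up through P; the value ejected from row 1 is w(i).

Step i=7: Q has 7 at row 2, column 2; remove 7 from row 2 of P and reverse-bump: 7 enters row 1 and ejects 6. So w(7) = 6. P is now [[1, 4, 7], [2], [3], [5]].
Step i=6: Q has 6 at row 4, column 1; remove 5 from row 4 of P and reverse-bump: 5 enters row 3 and ejects 3; 3 enters row 2 and ejects 2; 2 enters row 1 and ejects 1. So w(6) = 1. P is now [[2, 4, 7], [3], [5]].
Step i=5: Q has 5 at row 1, column 3; remove that cell from P, ejecting 7. So w(5) = 7. P is now [[2, 4], [3], [5]].
Step i=4: Q has 4 at row 1, column 2; remove that cell from P, ejecting 4. So w(4) = 4. P is now [[2], [3], [5]].
Step i=3: Q has 3 at row 3, column 1; remove 5 from row 3 of P and reverse-bump: 5 enters row 2 and ejects 3; 3 enters row 1 and ejects 2. So w(3) = 2. P is now [[3], [5]].
Step i=2: Q has 2 at row 2, column 1; remove 5 from row 2 of P and reverse-bump: 5 enters row 1 and ejects 3. So w(2) = 3. P is now [[5]].
Step i=1: Q has 1 at row 1, column 1; remove that cell from P, ejecting 5. So w(1) = 5. P is now [].

So w = 5 3 2 4 7 1 6.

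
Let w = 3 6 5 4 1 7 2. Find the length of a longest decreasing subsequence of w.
4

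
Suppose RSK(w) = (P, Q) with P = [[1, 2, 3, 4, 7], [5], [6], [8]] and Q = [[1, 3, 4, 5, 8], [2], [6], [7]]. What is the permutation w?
8 1 2 3 6 5 4 7

Reverse the RSK construction: for i from n down to 1, find the cell of Q containing i, remove the entry at that cell from P, and reverse-bump it up through P; the value ejected from row 1 is w(i).

Step i=8: Q has 8 at row 1, column 5; remove that cell from P, ejecting 7. So w(8) = 7. P is now [[1, 2, 3, 4], [5], [6], [8]].
Step i=7: Q has 7 at row 4, column 1; remove 8 from row 4 of P and reverse-bump: 8 enters row 3 and ejects 6; 6 enters row 2 and ejects 5; 5 enters row 1 and ejects 4. So w(7) = 4. P is now [[1, 2, 3, 5], [6], [8]].
Step i=6: Q has 6 at row 3, column 1; remove 8 from row 3 of P and reverse-bump: 8 enters row 2 and ejects 6; 6 enters row 1 and ejects 5. So w(6) = 5. P is now [[1, 2, 3, 6], [8]].
Step i=5: Q has 5 at row 1, column 4; remove that cell from P, ejecting 6. So w(5) = 6. P is now [[1, 2, 3], [8]].
Step i=4: Q has 4 at row 1, column 3; remove that cell from P, ejecting 3. So w(4) = 3. P is now [[1, 2], [8]].
Step i=3: Q has 3 at row 1, column 2; remove that cell from P, ejecting 2. So w(3) = 2. P is now [[1], [8]].
Step i=2: Q has 2 at row 2, column 1; remove 8 from row 2 of P and reverse-bump: 8 enters row 1 and ejects 1. So w(2) = 1. P is now [[8]].
Step i=1: Q has 1 at row 1, column 1; remove that cell from P, ejecting 8. So w(1) = 8. P is now [].

So w = 8 1 2 3 6 5 4 7.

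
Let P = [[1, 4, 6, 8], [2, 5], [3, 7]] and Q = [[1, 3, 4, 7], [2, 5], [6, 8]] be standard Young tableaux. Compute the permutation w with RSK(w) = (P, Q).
3 2 5 7 6 1 8 4

Reverse the RSK construction: for i from n down to 1, find the cell of Q containing i, remove the entry at that cell from P, and reverse-bump it up through P; the value ejected from row 1 is w(i).

Step i=8: Q has 8 at row 3, column 2; remove 7 from row 3 of P and reverse-bump: 7 enters row 2 and ejects 5; 5 enters row 1 and ejects 4. So w(8) = 4. P is now [[1, 5, 6, 8], [2, 7], [3]].
Step i=7: Q has 7 at row 1, column 4; remove that cell from P, ejecting 8. So w(7) = 8. P is now [[1, 5, 6], [2, 7], [3]].
Step i=6: Q has 6 at row 3, column 1; remove 3 from row 3 of P and reverse-bump: 3 enters row 2 and ejects 2; 2 enters row 1 and ejects 1. So w(6) = 1. P is now [[2, 5, 6], [3, 7]].
Step i=5: Q has 5 at row 2, column 2; remove 7 from row 2 of P and reverse-bump: 7 enters row 1 and ejects 6. So w(5) = 6. P is now [[2, 5, 7], [3]].
Step i=4: Q has 4 at row 1, column 3; remove that cell from P, ejecting 7. So w(4) = 7. P is now [[2, 5], [3]].
Step i=3: Q has 3 at row 1, column 2; remove that cell from P, ejecting 5. So w(3) = 5. P is now [[2], [3]].
Step i=2: Q has 2 at row 2, column 1; remove 3 from row 2 of P and reverse-bump: 3 enters row 1 and ejects 2. So w(2) = 2. P is now [[3]].
Step i=1: Q has 1 at row 1, column 1; remove that cell from P, ejecting 3. So w(1) = 3. P is now [].

So w = 3 2 5 7 6 1 8 4.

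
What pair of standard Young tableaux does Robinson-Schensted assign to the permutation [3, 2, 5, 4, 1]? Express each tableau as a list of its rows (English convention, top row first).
Insert each entry of the permutation into P by Schensted row insertion, recording in Q the position of each new cell.

Insert 3: appended to row 1. P = [[3]].
Insert 2: 2 bumps 3 from row 1; 3 starts row 2. P = [[2], [3]].
Insert 5: appended to row 1. P = [[2, 5], [3]].
Insert 4: 4 bumps 5 from row 1; 5 appends to row 2. P = [[2, 4], [3, 5]].
Insert 1: 1 bumps 2 from row 1; 2 bumps 3 from row 2; 3 starts row 3. P = [[1, 4], [2, 5], [3]].

So P = [[1, 4], [2, 5], [3]], Q = [[1, 3], [2, 4], [5]].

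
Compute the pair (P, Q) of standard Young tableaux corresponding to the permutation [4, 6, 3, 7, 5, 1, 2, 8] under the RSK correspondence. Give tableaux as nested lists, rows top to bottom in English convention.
Insert each entry of the permutation into P by Schensted row insertion, recording in Q the position of each new cell.

Insert 4: appended to row 1. P = [[4]].
Insert 6: appended to row 1. P = [[4, 6]].
Insert 3: 3 bumps 4 from row 1; 4 starts row 2. P = [[3, 6], [4]].
Insert 7: appended to row 1. P = [[3, 6, 7], [4]].
Insert 5: 5 bumps 6 from row 1; 6 appends to row 2. P = [[3, 5, 7], [4, 6]].
Insert 1: 1 bumps 3 from row 1; 3 bumps 4 from row 2; 4 starts row 3. P = [[1, 5, 7], [3, 6], [4]].
Insert 2: 2 bumps 5 from row 1; 5 bumps 6 from row 2; 6 appends to row 3. P = [[1, 2, 7], [3, 5], [4, 6]].
Insert 8: appended to row 1. P = [[1, 2, 7, 8], [3, 5], [4, 6]].

So P = [[1, 2, 7, 8], [3, 5], [4, 6]], Q = [[1, 2, 4, 8], [3, 5], [6, 7]].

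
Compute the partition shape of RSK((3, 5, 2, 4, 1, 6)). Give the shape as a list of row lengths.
[3, 2, 1]

Row-insert each entry into an empty tableau.

After inserting 3: P = [[3]].
After inserting 5: P = [[3, 5]].
After inserting 2: P = [[2, 5], [3]].
After inserting 4: P = [[2, 4], [3, 5]].
After inserting 1: P = [[1, 4], [2, 5], [3]].
After inserting 6: P = [[1, 4, 6], [2, 5], [3]].

The final insertion tableau P = [[1, 4, 6], [2, 5], [3]] has shape [3, 2, 1].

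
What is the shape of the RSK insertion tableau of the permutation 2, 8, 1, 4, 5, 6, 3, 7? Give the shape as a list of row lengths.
[5, 2, 1]

Row-insert each entry into an empty tableau.

After inserting 2: P = [[2]].
After inserting 8: P = [[2, 8]].
After inserting 1: P = [[1, 8], [2]].
After inserting 4: P = [[1, 4], [2, 8]].
After inserting 5: P = [[1, 4, 5], [2, 8]].
After inserting 6: P = [[1, 4, 5, 6], [2, 8]].
After inserting 3: P = [[1, 3, 5, 6], [2, 4], [8]].
After inserting 7: P = [[1, 3, 5, 6, 7], [2, 4], [8]].

The final insertion tableau P = [[1, 3, 5, 6, 7], [2, 4], [8]] has shape [5, 2, 1].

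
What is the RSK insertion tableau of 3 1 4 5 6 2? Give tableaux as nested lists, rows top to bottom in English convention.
Insert 3: appended to row 1. P = [[3]].
Insert 1: 1 bumps 3 from row 1; 3 starts row 2. P = [[1], [3]].
Insert 4: appended to row 1. P = [[1, 4], [3]].
Insert 5: appended to row 1. P = [[1, 4, 5], [3]].
Insert 6: appended to row 1. P = [[1, 4, 5, 6], [3]].
Insert 2: 2 bumps 4 from row 1; 4 appends to row 2. P = [[1, 2, 5, 6], [3, 4]].

So P = [[1, 2, 5, 6], [3, 4]].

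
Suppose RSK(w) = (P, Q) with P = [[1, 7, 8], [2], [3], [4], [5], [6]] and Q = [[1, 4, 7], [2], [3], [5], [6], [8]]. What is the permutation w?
6 5 4 7 3 2 8 1

Reverse the RSK construction: for i from n down to 1, find the cell of Q containing i, remove the entry at that cell from P, and reverse-bump it up through P; the value ejected from row 1 is w(i).

Step i=8: Q has 8 at row 6, column 1; remove 6 from row 6 of P and reverse-bump: 6 enters row 5 and ejects 5; 5 enters row 4 and ejects 4; 4 enters row 3 and ejects 3; 3 enters row 2 and ejects 2; 2 enters row 1 and ejects 1. So w(8) = 1. P is now [[2, 7, 8], [3], [4], [5], [6]].
Step i=7: Q has 7 at row 1, column 3; remove that cell from P, ejecting 8. So w(7) = 8. P is now [[2, 7], [3], [4], [5], [6]].
Step i=6: Q has 6 at row 5, column 1; remove 6 from row 5 of P and reverse-bump: 6 enters row 4 and ejects 5; 5 enters row 3 and ejects 4; 4 enters row 2 and ejects 3; 3 enters row 1 and ejects 2. So w(6) = 2. P is now [[3, 7], [4], [5], [6]].
Step i=5: Q has 5 at row 4, column 1; remove 6 from row 4 of P and reverse-bump: 6 enters row 3 and ejects 5; 5 enters row 2 and ejects 4; 4 enters row 1 and ejects 3. So w(5) = 3. P is now [[4, 7], [5], [6]].
Step i=4: Q has 4 at row 1, column 2; remove that cell from P, ejecting 7. So w(4) = 7. P is now [[4], [5], [6]].
Step i=3: Q has 3 at row 3, column 1; remove 6 from row 3 of P and reverse-bump: 6 enters row 2 and ejects 5; 5 enters row 1 and ejects 4. So w(3) = 4. P is now [[5], [6]].
Step i=2: Q has 2 at row 2, column 1; remove 6 from row 2 of P and reverse-bump: 6 enters row 1 and ejects 5. So w(2) = 5. P is now [[6]].
Step i=1: Q has 1 at row 1, column 1; remove that cell from P, ejecting 6. So w(1) = 6. P is now [].

So w = 6 5 4 7 3 2 8 1.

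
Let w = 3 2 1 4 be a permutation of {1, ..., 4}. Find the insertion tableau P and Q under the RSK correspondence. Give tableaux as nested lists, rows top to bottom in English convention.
Insert each entry of the permutation into P by Schensted row insertion, recording in Q the position of each new cell.

Insert 3: appended to row 1. P = [[3]].
Insert 2: 2 bumps 3 from row 1; 3 starts row 2. P = [[2], [3]].
Insert 1: 1 bumps 2 from row 1; 2 bumps 3 from row 2; 3 starts row 3. P = [[1], [2], [3]].
Insert 4: appended to row 1. P = [[1, 4], [2], [3]].

So P = [[1, 4], [2], [3]], Q = [[1, 4], [2], [3]].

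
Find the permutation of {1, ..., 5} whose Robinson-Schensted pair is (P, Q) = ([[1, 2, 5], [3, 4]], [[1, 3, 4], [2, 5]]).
3 1 4 5 2

Reverse the RSK construction: for i from n down to 1, find the cell of Q containing i, remove the entry at that cell from P, and reverse-bump it up through P; the value ejected from row 1 is w(i).

Step i=5: Q has 5 at row 2, column 2; remove 4 from row 2 of P and reverse-bump: 4 enters row 1 and ejects 2. So w(5) = 2. P is now [[1, 4, 5], [3]].
Step i=4: Q has 4 at row 1, column 3; remove that cell from P, ejecting 5. So w(4) = 5. P is now [[1, 4], [3]].
Step i=3: Q has 3 at row 1, column 2; remove that cell from P, ejecting 4. So w(3) = 4. P is now [[1], [3]].
Step i=2: Q has 2 at row 2, column 1; remove 3 from row 2 of P and reverse-bump: 3 enters row 1 and ejects 1. So w(2) = 1. P is now [[3]].
Step i=1: Q has 1 at row 1, column 1; remove that cell from P, ejecting 3. So w(1) = 3. P is now [].

So w = 3 1 4 5 2.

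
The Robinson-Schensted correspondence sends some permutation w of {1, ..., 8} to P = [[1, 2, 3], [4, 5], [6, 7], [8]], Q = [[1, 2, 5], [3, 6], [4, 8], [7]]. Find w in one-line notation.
Reverse the RSK construction: for i from n down to 1, find the cell of Q containing i, remove the entry at that cell from P, and reverse-bump it up through P; the value ejected from row 1 is w(i).

Step i=8: Q has 8 at row 3, column 2; remove 7 from row 3 of P and reverse-bump: 7 enters row 2 and ejects 5; 5 enters row 1 and ejects 3. So w(8) = 3. P is now [[1, 2, 5], [4, 7], [6], [8]].
Step i=7: Q has 7 at row 4, column 1; remove 8 from row 4 of P and reverse-bump: 8 enters row 3 and ejects 6; 6 enters row 2 and ejects 4; 4 enters row 1 and ejects 2. So w(7) = 2. P is now [[1, 4, 5], [6, 7], [8]].
Step i=6: Q has 6 at row 2, column 2; remove 7 from row 2 of P and reverse-bump: 7 enters row 1 and ejects 5. So w(6) = 5. P is now [[1, 4, 7], [6], [8]].
Step i=5: Q has 5 at row 1, column 3; remove that cell from P, ejecting 7. So w(5) = 7. P is now [[1, 4], [6], [8]].
Step i=4: Q has 4 at row 3, column 1; remove 8 from row 3 of P and reverse-bump: 8 enters row 2 and ejects 6; 6 enters row 1 and ejects 4. So w(4) = 4. P is now [[1, 6], [8]].
Step i=3: Q has 3 at row 2, column 1; remove 8 from row 2 of P and reverse-bump: 8 enters row 1 and ejects 6. So w(3) = 6. P is now [[1, 8]].
Step i=2: Q has 2 at row 1, column 2; remove that cell from P, ejecting 8. So w(2) = 8. P is now [[1]].
Step i=1: Q has 1 at row 1, column 1; remove that cell from P, ejecting 1. So w(1) = 1. P is now [].

So w = 1 8 6 4 7 5 2 3.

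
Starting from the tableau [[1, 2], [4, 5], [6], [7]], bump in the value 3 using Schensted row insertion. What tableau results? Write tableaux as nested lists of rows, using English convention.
[[1, 2, 3], [4, 5], [6], [7]]

3 is larger than every entry of row 1, so it is appended to row 1. The new tableau is [[1, 2, 3], [4, 5], [6], [7]].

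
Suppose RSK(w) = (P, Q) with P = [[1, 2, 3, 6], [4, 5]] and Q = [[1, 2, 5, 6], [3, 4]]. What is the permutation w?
Reverse the RSK construction: for i from n down to 1, find the cell of Q containing i, remove the entry at that cell from P, and reverse-bump it up through P; the value ejected from row 1 is w(i).

Step i=6: Q has 6 at row 1, column 4; remove that cell from P, ejecting 6. So w(6) = 6. P is now [[1, 2, 3], [4, 5]].
Step i=5: Q has 5 at row 1, column 3; remove that cell from P, ejecting 3. So w(5) = 3. P is now [[1, 2], [4, 5]].
Step i=4: Q has 4 at row 2, column 2; remove 5 from row 2 of P and reverse-bump: 5 enters row 1 and ejects 2. So w(4) = 2. P is now [[1, 5], [4]].
Step i=3: Q has 3 at row 2, column 1; remove 4 from row 2 of P and reverse-bump: 4 enters row 1 and ejects 1. So w(3) = 1. P is now [[4, 5]].
Step i=2: Q has 2 at row 1, column 2; remove that cell from P, ejecting 5. So w(2) = 5. P is now [[4]].
Step i=1: Q has 1 at row 1, column 1; remove that cell from P, ejecting 4. So w(1) = 4. P is now [].

So w = 4 5 1 2 3 6.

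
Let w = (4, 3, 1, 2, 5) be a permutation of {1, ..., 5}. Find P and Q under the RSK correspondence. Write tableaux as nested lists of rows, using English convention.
Insert each entry of the permutation into P by Schensted row insertion, recording in Q the position of each new cell.

After inserting 4: P = [[4]].
After inserting 3: P = [[3], [4]].
After inserting 1: P = [[1], [3], [4]].
After inserting 2: P = [[1, 2], [3], [4]].
After inserting 5: P = [[1, 2, 5], [3], [4]].

So P = [[1, 2, 5], [3], [4]], Q = [[1, 4, 5], [2], [3]].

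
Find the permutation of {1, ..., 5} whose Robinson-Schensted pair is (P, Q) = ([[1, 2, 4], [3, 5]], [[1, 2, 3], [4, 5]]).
1 3 5 2 4

Reverse the RSK construction: for i from n down to 1, find the cell of Q containing i, remove the entry at that cell from P, and reverse-bump it up through P; the value ejected from row 1 is w(i).

Step i=5: Q has 5 at row 2, column 2; remove 5 from row 2 of P and reverse-bump: 5 enters row 1 and ejects 4. So w(5) = 4. P is now [[1, 2, 5], [3]].
Step i=4: Q has 4 at row 2, column 1; remove 3 from row 2 of P and reverse-bump: 3 enters row 1 and ejects 2. So w(4) = 2. P is now [[1, 3, 5]].
Step i=3: Q has 3 at row 1, column 3; remove that cell from P, ejecting 5. So w(3) = 5. P is now [[1, 3]].
Step i=2: Q has 2 at row 1, column 2; remove that cell from P, ejecting 3. So w(2) = 3. P is now [[1]].
Step i=1: Q has 1 at row 1, column 1; remove that cell from P, ejecting 1. So w(1) = 1. P is now [].

So w = 1 3 5 2 4.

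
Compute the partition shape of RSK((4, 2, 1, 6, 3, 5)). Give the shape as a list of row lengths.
Row-insert each entry into an empty tableau.

After inserting 4: P = [[4]].
After inserting 2: P = [[2], [4]].
After inserting 1: P = [[1], [2], [4]].
After inserting 6: P = [[1, 6], [2], [4]].
After inserting 3: P = [[1, 3], [2, 6], [4]].
After inserting 5: P = [[1, 3, 5], [2, 6], [4]].

The final insertion tableau P = [[1, 3, 5], [2, 6], [4]] has shape [3, 2, 1].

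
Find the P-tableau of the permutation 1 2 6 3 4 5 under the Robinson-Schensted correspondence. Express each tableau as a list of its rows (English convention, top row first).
Insert 1: appended to row 1. P = [[1]].
Insert 2: appended to row 1. P = [[1, 2]].
Insert 6: appended to row 1. P = [[1, 2, 6]].
Insert 3: 3 bumps 6 from row 1; 6 starts row 2. P = [[1, 2, 3], [6]].
Insert 4: appended to row 1. P = [[1, 2, 3, 4], [6]].
Insert 5: appended to row 1. P = [[1, 2, 3, 4, 5], [6]].

So P = [[1, 2, 3, 4, 5], [6]].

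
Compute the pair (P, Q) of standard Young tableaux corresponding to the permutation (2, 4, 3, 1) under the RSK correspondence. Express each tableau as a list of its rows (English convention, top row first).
P = [[1, 3], [2], [4]], Q = [[1, 2], [3], [4]]

Insert each entry of the permutation into P by Schensted row insertion, recording in Q the position of each new cell.

After inserting 2: P = [[2]].
After inserting 4: P = [[2, 4]].
After inserting 3: P = [[2, 3], [4]].
After inserting 1: P = [[1, 3], [2], [4]].

So P = [[1, 3], [2], [4]], Q = [[1, 2], [3], [4]].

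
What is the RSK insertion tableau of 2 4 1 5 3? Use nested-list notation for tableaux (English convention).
Insert 2: appended to row 1. P = [[2]].
Insert 4: appended to row 1. P = [[2, 4]].
Insert 1: 1 bumps 2 from row 1; 2 starts row 2. P = [[1, 4], [2]].
Insert 5: appended to row 1. P = [[1, 4, 5], [2]].
Insert 3: 3 bumps 4 from row 1; 4 appends to row 2. P = [[1, 3, 5], [2, 4]].

So P = [[1, 3, 5], [2, 4]].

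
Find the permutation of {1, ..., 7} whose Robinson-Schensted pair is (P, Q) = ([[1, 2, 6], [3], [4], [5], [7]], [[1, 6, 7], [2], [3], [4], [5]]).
7 5 4 3 1 2 6

Reverse RSK: for i = n, n-1, ..., 1, locate i in Q, remove the corresponding corner cell from P, and reverse-bump its entry up through P; the value ejected from row 1 is w(i).

So w = 7 5 4 3 1 2 6.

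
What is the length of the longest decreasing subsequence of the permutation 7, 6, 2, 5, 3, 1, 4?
5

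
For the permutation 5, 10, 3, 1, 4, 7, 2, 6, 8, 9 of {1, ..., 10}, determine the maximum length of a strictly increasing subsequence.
5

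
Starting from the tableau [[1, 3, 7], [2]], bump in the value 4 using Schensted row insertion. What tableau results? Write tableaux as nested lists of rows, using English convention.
In row 1, 4 replaces 7 (the leftmost entry greater than 4); 7 is bumped to row 2. 7 is appended to row 2. The new tableau is [[1, 3, 4], [2, 7]].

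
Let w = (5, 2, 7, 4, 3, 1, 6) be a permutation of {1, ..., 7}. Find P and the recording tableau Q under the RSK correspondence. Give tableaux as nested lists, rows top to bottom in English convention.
Insert each entry of the permutation into P by Schensted row insertion, recording in Q the position of each new cell.

After inserting 5: P = [[5]].
After inserting 2: P = [[2], [5]].
After inserting 7: P = [[2, 7], [5]].
After inserting 4: P = [[2, 4], [5, 7]].
After inserting 3: P = [[2, 3], [4, 7], [5]].
After inserting 1: P = [[1, 3], [2, 7], [4], [5]].
After inserting 6: P = [[1, 3, 6], [2, 7], [4], [5]].

So P = [[1, 3, 6], [2, 7], [4], [5]], Q = [[1, 3, 7], [2, 4], [5], [6]].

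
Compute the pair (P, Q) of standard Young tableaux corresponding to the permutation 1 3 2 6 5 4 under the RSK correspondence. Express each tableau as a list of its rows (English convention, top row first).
P = [[1, 2, 4], [3, 5], [6]], Q = [[1, 2, 4], [3, 5], [6]]

Insert each entry of the permutation into P by Schensted row insertion, recording in Q the position of each new cell.

After inserting 1: P = [[1]].
After inserting 3: P = [[1, 3]].
After inserting 2: P = [[1, 2], [3]].
After inserting 6: P = [[1, 2, 6], [3]].
After inserting 5: P = [[1, 2, 5], [3, 6]].
After inserting 4: P = [[1, 2, 4], [3, 5], [6]].

So P = [[1, 2, 4], [3, 5], [6]], Q = [[1, 2, 4], [3, 5], [6]].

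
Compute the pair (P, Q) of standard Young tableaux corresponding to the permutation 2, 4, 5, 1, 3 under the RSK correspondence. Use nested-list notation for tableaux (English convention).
P = [[1, 3, 5], [2, 4]], Q = [[1, 2, 3], [4, 5]]

Insert each entry of the permutation into P by Schensted row insertion, recording in Q the position of each new cell.

After inserting 2: P = [[2]].
After inserting 4: P = [[2, 4]].
After inserting 5: P = [[2, 4, 5]].
After inserting 1: P = [[1, 4, 5], [2]].
After inserting 3: P = [[1, 3, 5], [2, 4]].

So P = [[1, 3, 5], [2, 4]], Q = [[1, 2, 3], [4, 5]].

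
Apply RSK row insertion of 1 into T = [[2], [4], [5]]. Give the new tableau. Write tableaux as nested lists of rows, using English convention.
In row 1, 1 replaces 2 (the leftmost entry greater than 1); 2 is bumped to row 2. In row 2, 2 replaces 4 (the leftmost entry greater than 2); 4 is bumped to row 3. In row 3, 4 replaces 5 (the leftmost entry greater than 4); 5 is bumped to row 4. 5 starts a new row 4. The new tableau is [[1], [2], [4], [5]].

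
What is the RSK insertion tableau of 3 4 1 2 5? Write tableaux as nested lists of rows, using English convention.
After inserting 3: P = [[3]].
After inserting 4: P = [[3, 4]].
After inserting 1: P = [[1, 4], [3]].
After inserting 2: P = [[1, 2], [3, 4]].
After inserting 5: P = [[1, 2, 5], [3, 4]].

So P = [[1, 2, 5], [3, 4]].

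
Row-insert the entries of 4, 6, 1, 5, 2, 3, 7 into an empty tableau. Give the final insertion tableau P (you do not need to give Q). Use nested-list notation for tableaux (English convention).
Insert 4: appended to row 1. P = [[4]].
Insert 6: appended to row 1. P = [[4, 6]].
Insert 1: 1 bumps 4 from row 1; 4 starts row 2. P = [[1, 6], [4]].
Insert 5: 5 bumps 6 from row 1; 6 appends to row 2. P = [[1, 5], [4, 6]].
Insert 2: 2 bumps 5 from row 1; 5 bumps 6 from row 2; 6 starts row 3. P = [[1, 2], [4, 5], [6]].
Insert 3: appended to row 1. P = [[1, 2, 3], [4, 5], [6]].
Insert 7: appended to row 1. P = [[1, 2, 3, 7], [4, 5], [6]].

So P = [[1, 2, 3, 7], [4, 5], [6]].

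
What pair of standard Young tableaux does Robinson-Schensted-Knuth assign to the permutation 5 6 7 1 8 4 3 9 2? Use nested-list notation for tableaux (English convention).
P = [[1, 2, 7, 8, 9], [3, 6], [4], [5]], Q = [[1, 2, 3, 5, 8], [4, 6], [7], [9]]

Insert each entry of the permutation into P by Schensted row insertion, recording in Q the position of each new cell.

Insert 5: appended to row 1. P = [[5]].
Insert 6: appended to row 1. P = [[5, 6]].
Insert 7: appended to row 1. P = [[5, 6, 7]].
Insert 1: 1 bumps 5 from row 1; 5 starts row 2. P = [[1, 6, 7], [5]].
Insert 8: appended to row 1. P = [[1, 6, 7, 8], [5]].
Insert 4: 4 bumps 6 from row 1; 6 appends to row 2. P = [[1, 4, 7, 8], [5, 6]].
Insert 3: 3 bumps 4 from row 1; 4 bumps 5 from row 2; 5 starts row 3. P = [[1, 3, 7, 8], [4, 6], [5]].
Insert 9: appended to row 1. P = [[1, 3, 7, 8, 9], [4, 6], [5]].
Insert 2: 2 bumps 3 from row 1; 3 bumps 4 from row 2; 4 bumps 5 from row 3; 5 starts row 4. P = [[1, 2, 7, 8, 9], [3, 6], [4], [5]].

So P = [[1, 2, 7, 8, 9], [3, 6], [4], [5]], Q = [[1, 2, 3, 5, 8], [4, 6], [7], [9]].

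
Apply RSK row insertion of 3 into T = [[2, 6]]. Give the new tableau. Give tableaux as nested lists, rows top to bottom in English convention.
[[2, 3], [6]]

In row 1, 3 replaces 6 (the leftmost entry greater than 3); 6 is bumped to row 2. 6 starts a new row 2. The new tableau is [[2, 3], [6]].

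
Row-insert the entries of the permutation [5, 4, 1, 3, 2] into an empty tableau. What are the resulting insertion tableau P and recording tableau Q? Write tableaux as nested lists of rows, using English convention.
P = [[1, 2], [3], [4], [5]], Q = [[1, 4], [2], [3], [5]]

Insert each entry of the permutation into P by Schensted row insertion, recording in Q the position of each new cell.

Insert 5: appended to row 1. P = [[5]].
Insert 4: 4 bumps 5 from row 1; 5 starts row 2. P = [[4], [5]].
Insert 1: 1 bumps 4 from row 1; 4 bumps 5 from row 2; 5 starts row 3. P = [[1], [4], [5]].
Insert 3: appended to row 1. P = [[1, 3], [4], [5]].
Insert 2: 2 bumps 3 from row 1; 3 bumps 4 from row 2; 4 bumps 5 from row 3; 5 starts row 4. P = [[1, 2], [3], [4], [5]].

So P = [[1, 2], [3], [4], [5]], Q = [[1, 4], [2], [3], [5]].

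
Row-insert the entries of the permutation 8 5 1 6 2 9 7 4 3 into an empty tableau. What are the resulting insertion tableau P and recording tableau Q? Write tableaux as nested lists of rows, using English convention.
P = [[1, 2, 3], [4, 6, 7], [5, 9], [8]], Q = [[1, 4, 6], [2, 5, 7], [3, 8], [9]]

Insert each entry of the permutation into P by Schensted row insertion, recording in Q the position of each new cell.

After inserting 8: P = [[8]].
After inserting 5: P = [[5], [8]].
After inserting 1: P = [[1], [5], [8]].
After inserting 6: P = [[1, 6], [5], [8]].
After inserting 2: P = [[1, 2], [5, 6], [8]].
After inserting 9: P = [[1, 2, 9], [5, 6], [8]].
After inserting 7: P = [[1, 2, 7], [5, 6, 9], [8]].
After inserting 4: P = [[1, 2, 4], [5, 6, 7], [8, 9]].
After inserting 3: P = [[1, 2, 3], [4, 6, 7], [5, 9], [8]].

So P = [[1, 2, 3], [4, 6, 7], [5, 9], [8]], Q = [[1, 4, 6], [2, 5, 7], [3, 8], [9]].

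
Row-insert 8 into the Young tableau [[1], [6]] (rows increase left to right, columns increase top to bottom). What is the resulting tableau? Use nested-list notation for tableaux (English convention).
8 is larger than every entry of row 1, so it is appended to row 1. The new tableau is [[1, 8], [6]].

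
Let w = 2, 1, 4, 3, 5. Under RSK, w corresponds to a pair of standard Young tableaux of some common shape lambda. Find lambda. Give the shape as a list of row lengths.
[3, 2]

Row-insert each entry into an empty tableau.

After inserting 2: P = [[2]].
After inserting 1: P = [[1], [2]].
After inserting 4: P = [[1, 4], [2]].
After inserting 3: P = [[1, 3], [2, 4]].
After inserting 5: P = [[1, 3, 5], [2, 4]].

The final insertion tableau P = [[1, 3, 5], [2, 4]] has shape [3, 2].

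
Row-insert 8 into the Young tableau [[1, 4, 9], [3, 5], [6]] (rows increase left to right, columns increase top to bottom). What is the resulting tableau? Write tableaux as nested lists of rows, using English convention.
[[1, 4, 8], [3, 5, 9], [6]]

In row 1, 8 replaces 9 (the leftmost entry greater than 8); 9 is bumped to row 2. 9 is appended to row 2. The new tableau is [[1, 4, 8], [3, 5, 9], [6]].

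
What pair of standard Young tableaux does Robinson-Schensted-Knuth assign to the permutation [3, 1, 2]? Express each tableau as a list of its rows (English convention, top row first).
P = [[1, 2], [3]], Q = [[1, 3], [2]]

Insert each entry of the permutation into P by Schensted row insertion, recording in Q the position of each new cell.

Insert 3: appended to row 1. P = [[3]], Q = [[1]].
Insert 1: 1 bumps 3 from row 1; 3 starts row 2. P = [[1], [3]], Q = [[1], [2]].
Insert 2: appended to row 1. P = [[1, 2], [3]], Q = [[1, 3], [2]].

So P = [[1, 2], [3]], Q = [[1, 3], [2]].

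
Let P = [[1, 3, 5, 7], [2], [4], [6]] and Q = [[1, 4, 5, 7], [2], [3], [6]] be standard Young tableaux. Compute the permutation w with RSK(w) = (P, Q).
6 4 2 3 5 1 7

Reverse RSK: for i = n, n-1, ..., 1, locate i in Q, remove the corresponding corner cell from P, and reverse-bump its entry up through P; the value ejected from row 1 is w(i).

So w = 6 4 2 3 5 1 7.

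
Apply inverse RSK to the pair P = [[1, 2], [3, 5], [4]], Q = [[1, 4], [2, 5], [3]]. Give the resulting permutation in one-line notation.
Reverse RSK: for i = n, n-1, ..., 1, locate i in Q, remove the corresponding corner cell from P, and reverse-bump its entry up through P; the value ejected from row 1 is w(i).

So w = 4 3 1 5 2.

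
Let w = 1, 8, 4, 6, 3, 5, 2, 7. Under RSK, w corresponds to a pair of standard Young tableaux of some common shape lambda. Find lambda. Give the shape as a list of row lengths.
[4, 2, 1, 1]

Row-insert each entry into an empty tableau.

After inserting 1: P = [[1]].
After inserting 8: P = [[1, 8]].
After inserting 4: P = [[1, 4], [8]].
After inserting 6: P = [[1, 4, 6], [8]].
After inserting 3: P = [[1, 3, 6], [4], [8]].
After inserting 5: P = [[1, 3, 5], [4, 6], [8]].
After inserting 2: P = [[1, 2, 5], [3, 6], [4], [8]].
After inserting 7: P = [[1, 2, 5, 7], [3, 6], [4], [8]].

The final insertion tableau P = [[1, 2, 5, 7], [3, 6], [4], [8]] has shape [4, 2, 1, 1].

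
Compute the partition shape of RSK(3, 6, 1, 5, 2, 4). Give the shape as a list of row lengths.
Row-insert each entry into an empty tableau.

After inserting 3: P = [[3]].
After inserting 6: P = [[3, 6]].
After inserting 1: P = [[1, 6], [3]].
After inserting 5: P = [[1, 5], [3, 6]].
After inserting 2: P = [[1, 2], [3, 5], [6]].
After inserting 4: P = [[1, 2, 4], [3, 5], [6]].

The final insertion tableau P = [[1, 2, 4], [3, 5], [6]] has shape [3, 2, 1].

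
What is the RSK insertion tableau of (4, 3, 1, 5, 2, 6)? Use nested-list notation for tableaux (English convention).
Insert 4: appended to row 1. P = [[4]].
Insert 3: 3 bumps 4 from row 1; 4 starts row 2. P = [[3], [4]].
Insert 1: 1 bumps 3 from row 1; 3 bumps 4 from row 2; 4 starts row 3. P = [[1], [3], [4]].
Insert 5: appended to row 1. P = [[1, 5], [3], [4]].
Insert 2: 2 bumps 5 from row 1; 5 appends to row 2. P = [[1, 2], [3, 5], [4]].
Insert 6: appended to row 1. P = [[1, 2, 6], [3, 5], [4]].

So P = [[1, 2, 6], [3, 5], [4]].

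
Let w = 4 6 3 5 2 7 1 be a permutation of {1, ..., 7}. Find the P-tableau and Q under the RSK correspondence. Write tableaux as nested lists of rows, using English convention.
P = [[1, 5, 7], [2, 6], [3], [4]], Q = [[1, 2, 6], [3, 4], [5], [7]]

Insert each entry of the permutation into P by Schensted row insertion, recording in Q the position of each new cell.

Insert 4: appended to row 1. P = [[4]], Q = [[1]].
Insert 6: appended to row 1. P = [[4, 6]], Q = [[1, 2]].
Insert 3: 3 bumps 4 from row 1; 4 starts row 2. P = [[3, 6], [4]], Q = [[1, 2], [3]].
Insert 5: 5 bumps 6 from row 1; 6 appends to row 2. P = [[3, 5], [4, 6]], Q = [[1, 2], [3, 4]].
Insert 2: 2 bumps 3 from row 1; 3 bumps 4 from row 2; 4 starts row 3. P = [[2, 5], [3, 6], [4]], Q = [[1, 2], [3, 4], [5]].
Insert 7: appended to row 1. P = [[2, 5, 7], [3, 6], [4]], Q = [[1, 2, 6], [3, 4], [5]].
Insert 1: 1 bumps 2 from row 1; 2 bumps 3 from row 2; 3 bumps 4 from row 3; 4 starts row 4. P = [[1, 5, 7], [2, 6], [3], [4]], Q = [[1, 2, 6], [3, 4], [5], [7]].

So P = [[1, 5, 7], [2, 6], [3], [4]], Q = [[1, 2, 6], [3, 4], [5], [7]].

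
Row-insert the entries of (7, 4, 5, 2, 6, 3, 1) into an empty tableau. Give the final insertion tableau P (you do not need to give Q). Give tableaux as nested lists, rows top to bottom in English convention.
P = [[1, 3, 6], [2, 5], [4], [7]]

Insert 7: appended to row 1. P = [[7]].
Insert 4: 4 bumps 7 from row 1; 7 starts row 2. P = [[4], [7]].
Insert 5: appended to row 1. P = [[4, 5], [7]].
Insert 2: 2 bumps 4 from row 1; 4 bumps 7 from row 2; 7 starts row 3. P = [[2, 5], [4], [7]].
Insert 6: appended to row 1. P = [[2, 5, 6], [4], [7]].
Insert 3: 3 bumps 5 from row 1; 5 appends to row 2. P = [[2, 3, 6], [4, 5], [7]].
Insert 1: 1 bumps 2 from row 1; 2 bumps 4 from row 2; 4 bumps 7 from row 3; 7 starts row 4. P = [[1, 3, 6], [2, 5], [4], [7]].

So P = [[1, 3, 6], [2, 5], [4], [7]].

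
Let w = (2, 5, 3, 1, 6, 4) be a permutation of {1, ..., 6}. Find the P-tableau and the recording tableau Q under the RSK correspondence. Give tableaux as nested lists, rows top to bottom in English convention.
P = [[1, 3, 4], [2, 6], [5]], Q = [[1, 2, 5], [3, 6], [4]]

Insert each entry of the permutation into P by Schensted row insertion, recording in Q the position of each new cell.

Insert 2: appended to row 1. P = [[2]].
Insert 5: appended to row 1. P = [[2, 5]].
Insert 3: 3 bumps 5 from row 1; 5 starts row 2. P = [[2, 3], [5]].
Insert 1: 1 bumps 2 from row 1; 2 bumps 5 from row 2; 5 starts row 3. P = [[1, 3], [2], [5]].
Insert 6: appended to row 1. P = [[1, 3, 6], [2], [5]].
Insert 4: 4 bumps 6 from row 1; 6 appends to row 2. P = [[1, 3, 4], [2, 6], [5]].

So P = [[1, 3, 4], [2, 6], [5]], Q = [[1, 2, 5], [3, 6], [4]].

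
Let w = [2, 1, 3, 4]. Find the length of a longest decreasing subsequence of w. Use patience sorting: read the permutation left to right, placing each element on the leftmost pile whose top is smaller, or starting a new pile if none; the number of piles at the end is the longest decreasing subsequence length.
2: new pile. tops = [2]
1: new pile. tops = [2, 1]
3: onto pile 1 (replacing 2). tops = [3, 1]
4: onto pile 1 (replacing 3). tops = [4, 1]

2 piles, so the longest decreasing subsequence has length 2.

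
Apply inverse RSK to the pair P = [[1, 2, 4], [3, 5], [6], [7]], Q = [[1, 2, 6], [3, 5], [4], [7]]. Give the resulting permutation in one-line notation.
Reverse the RSK construction: for i from n down to 1, find the cell of Q containing i, remove the entry at that cell from P, and reverse-bump it up through P; the value ejected from row 1 is w(i).

Step i=7: Q has 7 at row 4, column 1; remove 7 from row 4 of P and reverse-bump: 7 enters row 3 and ejects 6; 6 enters row 2 and ejects 5; 5 enters row 1 and ejects 4. So w(7) = 4. P is now [[1, 2, 5], [3, 6], [7]].
Step i=6: Q has 6 at row 1, column 3; remove that cell from P, ejecting 5. So w(6) = 5. P is now [[1, 2], [3, 6], [7]].
Step i=5: Q has 5 at row 2, column 2; remove 6 from row 2 of P and reverse-bump: 6 enters row 1 and ejects 2. So w(5) = 2. P is now [[1, 6], [3], [7]].
Step i=4: Q has 4 at row 3, column 1; remove 7 from row 3 of P and reverse-bump: 7 enters row 2 and ejects 3; 3 enters row 1 and ejects 1. So w(4) = 1. P is now [[3, 6], [7]].
Step i=3: Q has 3 at row 2, column 1; remove 7 from row 2 of P and reverse-bump: 7 enters row 1 and ejects 6. So w(3) = 6. P is now [[3, 7]].
Step i=2: Q has 2 at row 1, column 2; remove that cell from P, ejecting 7. So w(2) = 7. P is now [[3]].
Step i=1: Q has 1 at row 1, column 1; remove that cell from P, ejecting 3. So w(1) = 3. P is now [].

So w = 3 7 6 1 2 5 4.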